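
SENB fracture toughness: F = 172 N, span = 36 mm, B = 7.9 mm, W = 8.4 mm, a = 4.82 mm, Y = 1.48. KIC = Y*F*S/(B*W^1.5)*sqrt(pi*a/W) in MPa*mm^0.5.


KIC = 1.48*172*36/(7.9*8.4^1.5)*sqrt(pi*4.82/8.4) = 63.97

63.97


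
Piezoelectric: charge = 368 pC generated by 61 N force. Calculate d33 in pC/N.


d33 = 368 / 61 = 6.0 pC/N

6.0


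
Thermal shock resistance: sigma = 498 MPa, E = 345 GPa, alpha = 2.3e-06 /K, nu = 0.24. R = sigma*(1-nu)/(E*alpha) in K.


R = 498*(1-0.24)/(345*1000*2.3e-06) = 477 K

477


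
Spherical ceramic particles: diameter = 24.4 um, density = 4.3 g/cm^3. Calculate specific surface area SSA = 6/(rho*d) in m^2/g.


SSA = 6 / (4.3 * 24.4) = 0.057 m^2/g

0.057


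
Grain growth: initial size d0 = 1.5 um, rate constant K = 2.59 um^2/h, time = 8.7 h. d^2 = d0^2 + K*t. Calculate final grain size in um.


d^2 = 1.5^2 + 2.59*8.7 = 24.783
d = sqrt(24.783) = 4.98 um

4.98


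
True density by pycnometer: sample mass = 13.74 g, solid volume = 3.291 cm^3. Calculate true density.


TD = 13.74 / 3.291 = 4.175 g/cm^3

4.175


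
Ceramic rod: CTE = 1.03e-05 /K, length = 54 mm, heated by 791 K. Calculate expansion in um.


dL = 1.03e-05 * 54 * 791 * 1000 = 439.954 um

439.954


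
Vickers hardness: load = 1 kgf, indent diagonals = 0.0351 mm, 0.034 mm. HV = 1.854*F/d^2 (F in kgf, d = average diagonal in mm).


d_avg = (0.0351+0.034)/2 = 0.03455 mm
HV = 1.854*1/0.03455^2 = 1553

1553


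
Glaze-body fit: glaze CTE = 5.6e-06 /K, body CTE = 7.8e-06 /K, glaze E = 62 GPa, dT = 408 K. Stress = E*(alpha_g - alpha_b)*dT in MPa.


Stress = 62*1000*(5.6e-06 - 7.8e-06)*408 = -55.7 MPa

-55.7


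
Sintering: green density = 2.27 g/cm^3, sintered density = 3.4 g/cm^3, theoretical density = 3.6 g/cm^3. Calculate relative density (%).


Relative = 3.4 / 3.6 * 100 = 94.4%

94.4


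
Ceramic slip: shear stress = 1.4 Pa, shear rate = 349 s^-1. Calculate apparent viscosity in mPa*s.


eta = tau/gamma * 1000 = 1.4/349 * 1000 = 4.0 mPa*s

4.0


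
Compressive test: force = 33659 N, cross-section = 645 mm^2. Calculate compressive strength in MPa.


CS = 33659 / 645 = 52.2 MPa

52.2


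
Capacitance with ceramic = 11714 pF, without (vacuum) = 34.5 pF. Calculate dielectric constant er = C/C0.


er = 11714 / 34.5 = 339.54

339.54


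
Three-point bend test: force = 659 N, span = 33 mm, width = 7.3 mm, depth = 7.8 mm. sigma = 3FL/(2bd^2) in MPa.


sigma = 3*659*33/(2*7.3*7.8^2) = 73.4 MPa

73.4


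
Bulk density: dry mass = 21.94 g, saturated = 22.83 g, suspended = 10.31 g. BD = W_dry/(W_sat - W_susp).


BD = 21.94 / (22.83 - 10.31) = 21.94 / 12.52 = 1.752 g/cm^3

1.752


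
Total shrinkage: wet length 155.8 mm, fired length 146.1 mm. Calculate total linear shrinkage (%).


TS = (155.8 - 146.1) / 155.8 * 100 = 6.23%

6.23


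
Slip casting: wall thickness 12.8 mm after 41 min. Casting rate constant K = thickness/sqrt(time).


K = 12.8 / sqrt(41) = 12.8 / 6.4031 = 1.999 mm/min^0.5

1.999


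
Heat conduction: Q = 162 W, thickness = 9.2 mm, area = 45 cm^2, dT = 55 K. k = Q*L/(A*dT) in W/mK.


k = 162*9.2/1000/(45/10000*55) = 6.02 W/mK

6.02


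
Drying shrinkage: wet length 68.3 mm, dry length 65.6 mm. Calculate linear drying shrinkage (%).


DS = (68.3 - 65.6) / 68.3 * 100 = 3.95%

3.95


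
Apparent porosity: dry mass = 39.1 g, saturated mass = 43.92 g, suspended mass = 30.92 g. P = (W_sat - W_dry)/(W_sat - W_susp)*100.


P = (43.92 - 39.1) / (43.92 - 30.92) * 100 = 4.82 / 13.0 * 100 = 37.1%

37.1


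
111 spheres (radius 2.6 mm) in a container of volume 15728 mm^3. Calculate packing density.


V_sphere = 4/3*pi*2.6^3 = 73.6222 mm^3
Total V = 111*73.6222 = 8172.0642 mm^3
PD = 8172.0642 / 15728 = 0.52

0.52


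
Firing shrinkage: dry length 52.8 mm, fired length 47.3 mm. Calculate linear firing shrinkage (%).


FS = (52.8 - 47.3) / 52.8 * 100 = 10.42%

10.42


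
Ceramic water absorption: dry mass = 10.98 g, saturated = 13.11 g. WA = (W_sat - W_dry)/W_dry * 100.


WA = (13.11 - 10.98) / 10.98 * 100 = 19.4%

19.4


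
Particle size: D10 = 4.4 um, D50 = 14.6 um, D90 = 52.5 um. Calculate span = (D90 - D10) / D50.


Span = (52.5 - 4.4) / 14.6 = 48.1 / 14.6 = 3.295

3.295


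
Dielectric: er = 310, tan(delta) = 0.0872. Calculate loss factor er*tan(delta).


Loss = 310 * 0.0872 = 27.032

27.032


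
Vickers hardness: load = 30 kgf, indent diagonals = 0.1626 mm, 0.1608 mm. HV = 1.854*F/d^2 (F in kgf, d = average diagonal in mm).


d_avg = (0.1626+0.1608)/2 = 0.1617 mm
HV = 1.854*30/0.1617^2 = 2127

2127


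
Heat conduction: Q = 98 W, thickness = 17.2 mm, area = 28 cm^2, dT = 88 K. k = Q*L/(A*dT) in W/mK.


k = 98*17.2/1000/(28/10000*88) = 6.84 W/mK

6.84


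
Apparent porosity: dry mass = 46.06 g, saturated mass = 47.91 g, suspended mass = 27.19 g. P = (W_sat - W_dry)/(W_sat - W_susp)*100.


P = (47.91 - 46.06) / (47.91 - 27.19) * 100 = 1.85 / 20.72 * 100 = 8.9%

8.9


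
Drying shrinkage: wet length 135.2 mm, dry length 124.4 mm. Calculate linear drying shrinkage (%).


DS = (135.2 - 124.4) / 135.2 * 100 = 7.99%

7.99


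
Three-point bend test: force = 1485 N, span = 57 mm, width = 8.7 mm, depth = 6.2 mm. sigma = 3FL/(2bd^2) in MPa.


sigma = 3*1485*57/(2*8.7*6.2^2) = 379.7 MPa

379.7


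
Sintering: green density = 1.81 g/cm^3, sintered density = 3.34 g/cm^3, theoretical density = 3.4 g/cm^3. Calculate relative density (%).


Relative = 3.34 / 3.4 * 100 = 98.2%

98.2


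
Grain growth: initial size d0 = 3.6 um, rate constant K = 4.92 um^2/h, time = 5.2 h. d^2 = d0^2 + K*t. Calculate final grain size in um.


d^2 = 3.6^2 + 4.92*5.2 = 38.544
d = sqrt(38.544) = 6.21 um

6.21


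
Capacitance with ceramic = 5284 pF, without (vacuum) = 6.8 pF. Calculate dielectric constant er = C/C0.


er = 5284 / 6.8 = 777.06

777.06


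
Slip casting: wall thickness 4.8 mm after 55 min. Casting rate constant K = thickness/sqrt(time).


K = 4.8 / sqrt(55) = 4.8 / 7.4162 = 0.647 mm/min^0.5

0.647


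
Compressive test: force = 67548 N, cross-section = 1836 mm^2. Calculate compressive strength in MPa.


CS = 67548 / 1836 = 36.8 MPa

36.8


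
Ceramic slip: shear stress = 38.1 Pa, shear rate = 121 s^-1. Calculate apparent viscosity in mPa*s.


eta = tau/gamma * 1000 = 38.1/121 * 1000 = 314.9 mPa*s

314.9


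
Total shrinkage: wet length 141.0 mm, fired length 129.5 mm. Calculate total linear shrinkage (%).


TS = (141.0 - 129.5) / 141.0 * 100 = 8.16%

8.16


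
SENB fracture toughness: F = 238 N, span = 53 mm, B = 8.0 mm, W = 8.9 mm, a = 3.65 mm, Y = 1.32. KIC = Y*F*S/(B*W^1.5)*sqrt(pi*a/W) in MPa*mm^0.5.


KIC = 1.32*238*53/(8.0*8.9^1.5)*sqrt(pi*3.65/8.9) = 88.98

88.98


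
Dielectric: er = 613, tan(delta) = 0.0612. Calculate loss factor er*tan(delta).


Loss = 613 * 0.0612 = 37.516

37.516


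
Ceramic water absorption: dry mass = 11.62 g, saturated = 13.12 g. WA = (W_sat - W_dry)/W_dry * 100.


WA = (13.12 - 11.62) / 11.62 * 100 = 12.91%

12.91


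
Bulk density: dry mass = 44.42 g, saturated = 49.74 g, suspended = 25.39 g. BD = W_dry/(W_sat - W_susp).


BD = 44.42 / (49.74 - 25.39) = 44.42 / 24.35 = 1.824 g/cm^3

1.824


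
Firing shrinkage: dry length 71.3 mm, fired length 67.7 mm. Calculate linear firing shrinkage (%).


FS = (71.3 - 67.7) / 71.3 * 100 = 5.05%

5.05


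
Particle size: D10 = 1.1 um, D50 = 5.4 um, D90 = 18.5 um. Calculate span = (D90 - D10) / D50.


Span = (18.5 - 1.1) / 5.4 = 17.4 / 5.4 = 3.222

3.222


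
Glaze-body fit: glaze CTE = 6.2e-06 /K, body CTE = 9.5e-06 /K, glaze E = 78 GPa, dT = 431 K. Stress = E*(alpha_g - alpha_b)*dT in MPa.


Stress = 78*1000*(6.2e-06 - 9.5e-06)*431 = -110.9 MPa

-110.9


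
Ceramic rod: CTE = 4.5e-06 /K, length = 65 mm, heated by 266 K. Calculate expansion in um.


dL = 4.5e-06 * 65 * 266 * 1000 = 77.805 um

77.805


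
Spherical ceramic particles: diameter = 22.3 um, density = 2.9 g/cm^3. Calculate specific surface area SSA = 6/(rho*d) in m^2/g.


SSA = 6 / (2.9 * 22.3) = 0.093 m^2/g

0.093


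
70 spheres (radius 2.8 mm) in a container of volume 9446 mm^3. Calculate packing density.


V_sphere = 4/3*pi*2.8^3 = 91.9523 mm^3
Total V = 70*91.9523 = 6436.661 mm^3
PD = 6436.661 / 9446 = 0.681

0.681


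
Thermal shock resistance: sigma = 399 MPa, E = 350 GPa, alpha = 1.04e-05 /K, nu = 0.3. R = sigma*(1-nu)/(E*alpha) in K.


R = 399*(1-0.3)/(350*1000*1.04e-05) = 77 K

77


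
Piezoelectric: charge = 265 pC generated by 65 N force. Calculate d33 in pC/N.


d33 = 265 / 65 = 4.1 pC/N

4.1


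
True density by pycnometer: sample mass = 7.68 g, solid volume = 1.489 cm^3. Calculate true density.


TD = 7.68 / 1.489 = 5.158 g/cm^3

5.158


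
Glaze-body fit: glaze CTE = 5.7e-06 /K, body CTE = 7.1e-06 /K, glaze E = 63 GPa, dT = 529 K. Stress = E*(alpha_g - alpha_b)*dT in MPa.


Stress = 63*1000*(5.7e-06 - 7.1e-06)*529 = -46.7 MPa

-46.7


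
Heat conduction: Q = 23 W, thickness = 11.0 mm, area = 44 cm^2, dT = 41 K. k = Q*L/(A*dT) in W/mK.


k = 23*11.0/1000/(44/10000*41) = 1.4 W/mK

1.4


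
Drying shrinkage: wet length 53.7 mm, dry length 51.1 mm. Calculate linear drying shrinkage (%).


DS = (53.7 - 51.1) / 53.7 * 100 = 4.84%

4.84


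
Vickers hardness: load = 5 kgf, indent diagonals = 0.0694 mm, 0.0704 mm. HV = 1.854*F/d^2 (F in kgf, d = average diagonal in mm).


d_avg = (0.0694+0.0704)/2 = 0.0699 mm
HV = 1.854*5/0.0699^2 = 1897

1897


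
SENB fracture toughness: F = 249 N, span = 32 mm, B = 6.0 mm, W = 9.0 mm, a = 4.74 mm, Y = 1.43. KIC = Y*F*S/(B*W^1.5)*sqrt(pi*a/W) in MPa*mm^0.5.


KIC = 1.43*249*32/(6.0*9.0^1.5)*sqrt(pi*4.74/9.0) = 90.47

90.47


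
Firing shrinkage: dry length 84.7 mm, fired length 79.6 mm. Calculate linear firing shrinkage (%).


FS = (84.7 - 79.6) / 84.7 * 100 = 6.02%

6.02


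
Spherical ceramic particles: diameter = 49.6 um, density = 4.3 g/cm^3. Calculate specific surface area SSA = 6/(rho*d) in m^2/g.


SSA = 6 / (4.3 * 49.6) = 0.028 m^2/g

0.028


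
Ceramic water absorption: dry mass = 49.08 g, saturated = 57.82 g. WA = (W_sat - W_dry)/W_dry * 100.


WA = (57.82 - 49.08) / 49.08 * 100 = 17.81%

17.81


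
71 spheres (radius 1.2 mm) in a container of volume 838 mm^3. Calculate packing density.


V_sphere = 4/3*pi*1.2^3 = 7.2382 mm^3
Total V = 71*7.2382 = 513.9122 mm^3
PD = 513.9122 / 838 = 0.613

0.613


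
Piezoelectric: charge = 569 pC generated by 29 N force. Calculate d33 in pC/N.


d33 = 569 / 29 = 19.6 pC/N

19.6


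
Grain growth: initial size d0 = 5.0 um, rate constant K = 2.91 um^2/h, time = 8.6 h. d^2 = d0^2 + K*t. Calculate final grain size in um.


d^2 = 5.0^2 + 2.91*8.6 = 50.026
d = sqrt(50.026) = 7.07 um

7.07


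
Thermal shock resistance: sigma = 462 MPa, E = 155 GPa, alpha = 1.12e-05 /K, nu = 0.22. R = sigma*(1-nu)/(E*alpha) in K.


R = 462*(1-0.22)/(155*1000*1.12e-05) = 208 K

208


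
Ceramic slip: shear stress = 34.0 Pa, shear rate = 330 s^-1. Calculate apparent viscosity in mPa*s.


eta = tau/gamma * 1000 = 34.0/330 * 1000 = 103.0 mPa*s

103.0


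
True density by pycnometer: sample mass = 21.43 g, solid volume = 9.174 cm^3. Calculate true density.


TD = 21.43 / 9.174 = 2.336 g/cm^3

2.336


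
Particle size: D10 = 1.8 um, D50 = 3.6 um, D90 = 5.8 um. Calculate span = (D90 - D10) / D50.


Span = (5.8 - 1.8) / 3.6 = 4.0 / 3.6 = 1.111

1.111


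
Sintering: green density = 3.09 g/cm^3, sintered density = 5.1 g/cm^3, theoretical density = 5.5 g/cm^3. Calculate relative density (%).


Relative = 5.1 / 5.5 * 100 = 92.7%

92.7


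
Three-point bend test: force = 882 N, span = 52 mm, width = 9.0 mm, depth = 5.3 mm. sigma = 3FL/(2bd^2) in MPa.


sigma = 3*882*52/(2*9.0*5.3^2) = 272.1 MPa

272.1


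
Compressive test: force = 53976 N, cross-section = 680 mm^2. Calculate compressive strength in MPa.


CS = 53976 / 680 = 79.4 MPa

79.4


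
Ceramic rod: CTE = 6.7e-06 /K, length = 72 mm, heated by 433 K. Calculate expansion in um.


dL = 6.7e-06 * 72 * 433 * 1000 = 208.879 um

208.879


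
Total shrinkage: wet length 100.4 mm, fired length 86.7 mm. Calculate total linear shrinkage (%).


TS = (100.4 - 86.7) / 100.4 * 100 = 13.65%

13.65


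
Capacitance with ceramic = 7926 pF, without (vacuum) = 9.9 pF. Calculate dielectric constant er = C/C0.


er = 7926 / 9.9 = 800.61

800.61


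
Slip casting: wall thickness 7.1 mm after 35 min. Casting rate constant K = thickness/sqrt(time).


K = 7.1 / sqrt(35) = 7.1 / 5.9161 = 1.2 mm/min^0.5

1.2


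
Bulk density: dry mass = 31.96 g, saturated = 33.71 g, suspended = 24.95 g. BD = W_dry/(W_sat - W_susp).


BD = 31.96 / (33.71 - 24.95) = 31.96 / 8.76 = 3.648 g/cm^3

3.648


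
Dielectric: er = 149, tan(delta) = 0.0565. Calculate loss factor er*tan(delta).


Loss = 149 * 0.0565 = 8.419

8.419


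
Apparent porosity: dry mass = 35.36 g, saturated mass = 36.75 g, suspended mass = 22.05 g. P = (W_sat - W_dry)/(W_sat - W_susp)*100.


P = (36.75 - 35.36) / (36.75 - 22.05) * 100 = 1.39 / 14.7 * 100 = 9.5%

9.5


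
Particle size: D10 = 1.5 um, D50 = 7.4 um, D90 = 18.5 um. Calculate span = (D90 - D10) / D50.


Span = (18.5 - 1.5) / 7.4 = 17.0 / 7.4 = 2.297

2.297


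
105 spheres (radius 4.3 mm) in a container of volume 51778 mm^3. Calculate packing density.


V_sphere = 4/3*pi*4.3^3 = 333.0381 mm^3
Total V = 105*333.0381 = 34969.0005 mm^3
PD = 34969.0005 / 51778 = 0.675

0.675


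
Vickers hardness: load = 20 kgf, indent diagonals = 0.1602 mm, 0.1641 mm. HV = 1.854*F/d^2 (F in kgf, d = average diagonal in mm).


d_avg = (0.1602+0.1641)/2 = 0.16215 mm
HV = 1.854*20/0.16215^2 = 1410

1410


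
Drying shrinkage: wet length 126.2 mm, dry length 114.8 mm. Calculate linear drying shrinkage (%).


DS = (126.2 - 114.8) / 126.2 * 100 = 9.03%

9.03


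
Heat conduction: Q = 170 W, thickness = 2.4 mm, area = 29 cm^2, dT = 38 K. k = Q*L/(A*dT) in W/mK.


k = 170*2.4/1000/(29/10000*38) = 3.7 W/mK

3.7


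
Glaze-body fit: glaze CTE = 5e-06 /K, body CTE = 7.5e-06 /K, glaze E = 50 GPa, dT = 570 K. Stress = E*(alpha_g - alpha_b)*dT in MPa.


Stress = 50*1000*(5e-06 - 7.5e-06)*570 = -71.3 MPa

-71.3


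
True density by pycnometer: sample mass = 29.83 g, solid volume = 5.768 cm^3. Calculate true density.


TD = 29.83 / 5.768 = 5.172 g/cm^3

5.172


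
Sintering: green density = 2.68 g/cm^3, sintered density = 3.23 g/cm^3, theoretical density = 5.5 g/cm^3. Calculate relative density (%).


Relative = 3.23 / 5.5 * 100 = 58.7%

58.7


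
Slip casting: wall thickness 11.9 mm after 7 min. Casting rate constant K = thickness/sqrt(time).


K = 11.9 / sqrt(7) = 11.9 / 2.6458 = 4.498 mm/min^0.5

4.498


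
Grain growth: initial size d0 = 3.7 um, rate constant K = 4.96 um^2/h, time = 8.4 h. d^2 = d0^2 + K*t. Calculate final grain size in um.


d^2 = 3.7^2 + 4.96*8.4 = 55.354
d = sqrt(55.354) = 7.44 um

7.44


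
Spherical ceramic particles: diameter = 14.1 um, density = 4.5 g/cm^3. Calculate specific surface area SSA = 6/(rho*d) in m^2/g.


SSA = 6 / (4.5 * 14.1) = 0.095 m^2/g

0.095


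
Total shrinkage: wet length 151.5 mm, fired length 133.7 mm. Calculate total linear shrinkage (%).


TS = (151.5 - 133.7) / 151.5 * 100 = 11.75%

11.75


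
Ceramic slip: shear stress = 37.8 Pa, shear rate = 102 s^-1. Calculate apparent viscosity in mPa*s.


eta = tau/gamma * 1000 = 37.8/102 * 1000 = 370.6 mPa*s

370.6


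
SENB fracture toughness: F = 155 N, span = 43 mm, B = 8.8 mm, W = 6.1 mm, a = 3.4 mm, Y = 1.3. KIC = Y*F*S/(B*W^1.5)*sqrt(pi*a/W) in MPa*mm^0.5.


KIC = 1.3*155*43/(8.8*6.1^1.5)*sqrt(pi*3.4/6.1) = 86.48

86.48


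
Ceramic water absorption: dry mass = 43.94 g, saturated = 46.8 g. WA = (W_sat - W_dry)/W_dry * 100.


WA = (46.8 - 43.94) / 43.94 * 100 = 6.51%

6.51


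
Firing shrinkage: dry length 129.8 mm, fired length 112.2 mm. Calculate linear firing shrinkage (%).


FS = (129.8 - 112.2) / 129.8 * 100 = 13.56%

13.56


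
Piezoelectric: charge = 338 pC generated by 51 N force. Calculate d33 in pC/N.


d33 = 338 / 51 = 6.6 pC/N

6.6


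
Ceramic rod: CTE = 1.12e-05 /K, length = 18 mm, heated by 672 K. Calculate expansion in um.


dL = 1.12e-05 * 18 * 672 * 1000 = 135.475 um

135.475


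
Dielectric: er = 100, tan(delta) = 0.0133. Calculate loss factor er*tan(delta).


Loss = 100 * 0.0133 = 1.33

1.33


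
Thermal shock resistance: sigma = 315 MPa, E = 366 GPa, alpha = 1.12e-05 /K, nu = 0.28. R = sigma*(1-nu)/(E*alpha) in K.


R = 315*(1-0.28)/(366*1000*1.12e-05) = 55 K

55


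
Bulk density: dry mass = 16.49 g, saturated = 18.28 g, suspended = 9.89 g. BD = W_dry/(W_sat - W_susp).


BD = 16.49 / (18.28 - 9.89) = 16.49 / 8.39 = 1.965 g/cm^3

1.965


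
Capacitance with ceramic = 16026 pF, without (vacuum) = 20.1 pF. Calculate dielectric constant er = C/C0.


er = 16026 / 20.1 = 797.31

797.31


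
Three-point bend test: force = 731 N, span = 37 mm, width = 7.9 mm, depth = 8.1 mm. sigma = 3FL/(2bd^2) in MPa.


sigma = 3*731*37/(2*7.9*8.1^2) = 78.3 MPa

78.3


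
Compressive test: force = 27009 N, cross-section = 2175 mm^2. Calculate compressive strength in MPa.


CS = 27009 / 2175 = 12.4 MPa

12.4


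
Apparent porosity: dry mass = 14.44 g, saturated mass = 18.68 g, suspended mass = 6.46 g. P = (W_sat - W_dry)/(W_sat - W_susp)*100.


P = (18.68 - 14.44) / (18.68 - 6.46) * 100 = 4.24 / 12.22 * 100 = 34.7%

34.7


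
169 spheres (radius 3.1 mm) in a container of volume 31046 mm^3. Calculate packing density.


V_sphere = 4/3*pi*3.1^3 = 124.7882 mm^3
Total V = 169*124.7882 = 21089.2058 mm^3
PD = 21089.2058 / 31046 = 0.679

0.679


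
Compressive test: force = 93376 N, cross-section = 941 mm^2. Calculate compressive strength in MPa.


CS = 93376 / 941 = 99.2 MPa

99.2


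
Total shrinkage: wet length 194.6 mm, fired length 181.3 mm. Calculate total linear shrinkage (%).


TS = (194.6 - 181.3) / 194.6 * 100 = 6.83%

6.83


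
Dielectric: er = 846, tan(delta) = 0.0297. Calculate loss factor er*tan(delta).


Loss = 846 * 0.0297 = 25.126

25.126


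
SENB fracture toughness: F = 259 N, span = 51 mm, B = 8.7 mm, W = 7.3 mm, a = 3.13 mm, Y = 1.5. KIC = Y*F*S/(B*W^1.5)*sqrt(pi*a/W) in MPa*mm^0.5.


KIC = 1.5*259*51/(8.7*7.3^1.5)*sqrt(pi*3.13/7.3) = 134.01

134.01


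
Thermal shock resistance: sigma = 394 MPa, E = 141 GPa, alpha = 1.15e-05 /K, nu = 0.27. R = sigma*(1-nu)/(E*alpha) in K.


R = 394*(1-0.27)/(141*1000*1.15e-05) = 177 K

177


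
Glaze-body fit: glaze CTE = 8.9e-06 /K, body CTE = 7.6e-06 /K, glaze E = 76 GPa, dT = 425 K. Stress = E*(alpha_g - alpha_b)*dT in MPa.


Stress = 76*1000*(8.9e-06 - 7.6e-06)*425 = 42.0 MPa

42.0


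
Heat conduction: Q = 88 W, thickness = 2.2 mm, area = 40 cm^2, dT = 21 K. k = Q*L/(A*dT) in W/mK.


k = 88*2.2/1000/(40/10000*21) = 2.3 W/mK

2.3


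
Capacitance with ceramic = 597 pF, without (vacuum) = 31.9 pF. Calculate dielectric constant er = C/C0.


er = 597 / 31.9 = 18.71

18.71


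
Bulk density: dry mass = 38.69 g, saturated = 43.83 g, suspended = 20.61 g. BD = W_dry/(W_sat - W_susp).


BD = 38.69 / (43.83 - 20.61) = 38.69 / 23.22 = 1.666 g/cm^3

1.666


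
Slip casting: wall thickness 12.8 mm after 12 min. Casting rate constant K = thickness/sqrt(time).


K = 12.8 / sqrt(12) = 12.8 / 3.4641 = 3.695 mm/min^0.5

3.695


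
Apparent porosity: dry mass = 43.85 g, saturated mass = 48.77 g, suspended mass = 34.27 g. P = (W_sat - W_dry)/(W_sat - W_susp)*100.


P = (48.77 - 43.85) / (48.77 - 34.27) * 100 = 4.92 / 14.5 * 100 = 33.9%

33.9


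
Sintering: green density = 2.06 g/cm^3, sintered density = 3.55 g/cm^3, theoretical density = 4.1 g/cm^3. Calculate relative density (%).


Relative = 3.55 / 4.1 * 100 = 86.6%

86.6


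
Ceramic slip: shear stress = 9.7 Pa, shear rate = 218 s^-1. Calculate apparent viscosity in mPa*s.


eta = tau/gamma * 1000 = 9.7/218 * 1000 = 44.5 mPa*s

44.5


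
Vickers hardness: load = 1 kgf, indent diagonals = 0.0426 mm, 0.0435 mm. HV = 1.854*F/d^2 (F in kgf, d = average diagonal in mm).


d_avg = (0.0426+0.0435)/2 = 0.04305 mm
HV = 1.854*1/0.04305^2 = 1000

1000


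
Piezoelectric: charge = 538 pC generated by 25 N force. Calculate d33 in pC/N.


d33 = 538 / 25 = 21.5 pC/N

21.5


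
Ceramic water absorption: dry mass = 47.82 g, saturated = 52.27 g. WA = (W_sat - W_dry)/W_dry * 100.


WA = (52.27 - 47.82) / 47.82 * 100 = 9.31%

9.31


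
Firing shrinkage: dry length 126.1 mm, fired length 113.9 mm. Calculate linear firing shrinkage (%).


FS = (126.1 - 113.9) / 126.1 * 100 = 9.67%

9.67


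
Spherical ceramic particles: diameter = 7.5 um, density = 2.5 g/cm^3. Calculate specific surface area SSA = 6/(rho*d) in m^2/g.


SSA = 6 / (2.5 * 7.5) = 0.32 m^2/g

0.32


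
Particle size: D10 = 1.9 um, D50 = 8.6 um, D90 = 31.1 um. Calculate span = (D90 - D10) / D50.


Span = (31.1 - 1.9) / 8.6 = 29.2 / 8.6 = 3.395

3.395


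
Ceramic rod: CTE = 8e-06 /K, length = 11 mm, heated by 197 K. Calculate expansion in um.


dL = 8e-06 * 11 * 197 * 1000 = 17.336 um

17.336


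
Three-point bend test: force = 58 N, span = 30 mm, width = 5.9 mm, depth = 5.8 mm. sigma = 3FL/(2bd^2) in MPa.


sigma = 3*58*30/(2*5.9*5.8^2) = 13.2 MPa

13.2


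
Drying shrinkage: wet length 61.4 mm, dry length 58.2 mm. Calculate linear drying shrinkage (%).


DS = (61.4 - 58.2) / 61.4 * 100 = 5.21%

5.21


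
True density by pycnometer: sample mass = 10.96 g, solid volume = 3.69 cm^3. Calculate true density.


TD = 10.96 / 3.69 = 2.97 g/cm^3

2.97


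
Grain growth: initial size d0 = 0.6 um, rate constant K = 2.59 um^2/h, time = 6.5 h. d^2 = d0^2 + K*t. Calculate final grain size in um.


d^2 = 0.6^2 + 2.59*6.5 = 17.195
d = sqrt(17.195) = 4.15 um

4.15


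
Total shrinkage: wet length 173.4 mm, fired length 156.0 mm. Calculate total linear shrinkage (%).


TS = (173.4 - 156.0) / 173.4 * 100 = 10.03%

10.03


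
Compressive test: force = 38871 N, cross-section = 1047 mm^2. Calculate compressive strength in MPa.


CS = 38871 / 1047 = 37.1 MPa

37.1


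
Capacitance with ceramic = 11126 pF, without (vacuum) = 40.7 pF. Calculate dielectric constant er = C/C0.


er = 11126 / 40.7 = 273.37

273.37


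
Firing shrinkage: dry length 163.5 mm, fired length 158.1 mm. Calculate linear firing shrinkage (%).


FS = (163.5 - 158.1) / 163.5 * 100 = 3.3%

3.3


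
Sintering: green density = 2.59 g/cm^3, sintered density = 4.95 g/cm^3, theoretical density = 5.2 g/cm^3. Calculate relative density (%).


Relative = 4.95 / 5.2 * 100 = 95.2%

95.2


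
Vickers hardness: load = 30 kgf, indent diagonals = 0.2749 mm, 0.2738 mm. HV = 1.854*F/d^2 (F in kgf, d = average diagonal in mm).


d_avg = (0.2749+0.2738)/2 = 0.27435 mm
HV = 1.854*30/0.27435^2 = 739

739


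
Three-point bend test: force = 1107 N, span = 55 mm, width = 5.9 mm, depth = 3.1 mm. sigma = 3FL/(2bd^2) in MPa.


sigma = 3*1107*55/(2*5.9*3.1^2) = 1610.7 MPa

1610.7


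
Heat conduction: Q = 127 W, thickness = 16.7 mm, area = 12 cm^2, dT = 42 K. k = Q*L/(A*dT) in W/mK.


k = 127*16.7/1000/(12/10000*42) = 42.08 W/mK

42.08


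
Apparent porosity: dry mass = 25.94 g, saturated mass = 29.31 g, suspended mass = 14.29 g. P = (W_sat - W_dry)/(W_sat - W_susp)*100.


P = (29.31 - 25.94) / (29.31 - 14.29) * 100 = 3.37 / 15.02 * 100 = 22.4%

22.4


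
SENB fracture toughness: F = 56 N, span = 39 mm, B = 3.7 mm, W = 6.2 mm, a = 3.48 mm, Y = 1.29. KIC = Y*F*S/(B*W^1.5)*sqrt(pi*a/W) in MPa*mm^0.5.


KIC = 1.29*56*39/(3.7*6.2^1.5)*sqrt(pi*3.48/6.2) = 65.5

65.5


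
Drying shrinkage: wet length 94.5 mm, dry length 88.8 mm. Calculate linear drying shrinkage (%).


DS = (94.5 - 88.8) / 94.5 * 100 = 6.03%

6.03


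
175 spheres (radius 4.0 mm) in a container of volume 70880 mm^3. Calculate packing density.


V_sphere = 4/3*pi*4.0^3 = 268.0826 mm^3
Total V = 175*268.0826 = 46914.455 mm^3
PD = 46914.455 / 70880 = 0.662

0.662


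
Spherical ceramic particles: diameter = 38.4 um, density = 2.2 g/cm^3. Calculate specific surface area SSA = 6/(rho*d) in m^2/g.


SSA = 6 / (2.2 * 38.4) = 0.071 m^2/g

0.071


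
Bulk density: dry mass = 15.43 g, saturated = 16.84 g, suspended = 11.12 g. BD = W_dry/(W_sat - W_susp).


BD = 15.43 / (16.84 - 11.12) = 15.43 / 5.72 = 2.698 g/cm^3

2.698


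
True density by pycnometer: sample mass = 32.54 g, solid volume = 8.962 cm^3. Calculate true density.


TD = 32.54 / 8.962 = 3.631 g/cm^3

3.631


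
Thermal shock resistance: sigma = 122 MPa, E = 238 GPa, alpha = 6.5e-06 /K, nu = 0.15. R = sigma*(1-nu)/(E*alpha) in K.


R = 122*(1-0.15)/(238*1000*6.5e-06) = 67 K

67


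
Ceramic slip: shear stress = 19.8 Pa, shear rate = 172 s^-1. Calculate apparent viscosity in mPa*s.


eta = tau/gamma * 1000 = 19.8/172 * 1000 = 115.1 mPa*s

115.1


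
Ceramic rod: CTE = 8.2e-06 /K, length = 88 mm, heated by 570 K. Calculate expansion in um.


dL = 8.2e-06 * 88 * 570 * 1000 = 411.312 um

411.312


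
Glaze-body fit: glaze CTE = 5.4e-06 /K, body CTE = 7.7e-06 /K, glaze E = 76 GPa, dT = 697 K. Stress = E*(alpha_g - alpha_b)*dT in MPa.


Stress = 76*1000*(5.4e-06 - 7.7e-06)*697 = -121.8 MPa

-121.8


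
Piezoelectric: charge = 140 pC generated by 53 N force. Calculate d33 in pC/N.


d33 = 140 / 53 = 2.6 pC/N

2.6


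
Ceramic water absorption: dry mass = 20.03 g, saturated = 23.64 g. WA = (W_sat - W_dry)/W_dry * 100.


WA = (23.64 - 20.03) / 20.03 * 100 = 18.02%

18.02


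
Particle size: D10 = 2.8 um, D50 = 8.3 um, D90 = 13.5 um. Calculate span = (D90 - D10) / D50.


Span = (13.5 - 2.8) / 8.3 = 10.7 / 8.3 = 1.289

1.289


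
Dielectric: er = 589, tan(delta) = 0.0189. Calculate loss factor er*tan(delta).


Loss = 589 * 0.0189 = 11.132

11.132


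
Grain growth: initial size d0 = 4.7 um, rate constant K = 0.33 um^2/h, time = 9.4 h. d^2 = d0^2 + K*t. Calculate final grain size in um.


d^2 = 4.7^2 + 0.33*9.4 = 25.192
d = sqrt(25.192) = 5.02 um

5.02


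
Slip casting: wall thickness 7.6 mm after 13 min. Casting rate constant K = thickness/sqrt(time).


K = 7.6 / sqrt(13) = 7.6 / 3.6056 = 2.108 mm/min^0.5

2.108


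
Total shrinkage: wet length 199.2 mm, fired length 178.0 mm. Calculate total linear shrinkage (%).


TS = (199.2 - 178.0) / 199.2 * 100 = 10.64%

10.64


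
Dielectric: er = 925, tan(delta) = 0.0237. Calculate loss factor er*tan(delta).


Loss = 925 * 0.0237 = 21.923

21.923


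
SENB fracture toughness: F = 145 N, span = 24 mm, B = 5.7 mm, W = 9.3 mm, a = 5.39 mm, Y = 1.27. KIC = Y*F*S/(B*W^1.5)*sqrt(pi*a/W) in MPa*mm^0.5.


KIC = 1.27*145*24/(5.7*9.3^1.5)*sqrt(pi*5.39/9.3) = 36.89

36.89


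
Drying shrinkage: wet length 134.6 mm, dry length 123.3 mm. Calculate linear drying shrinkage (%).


DS = (134.6 - 123.3) / 134.6 * 100 = 8.4%

8.4


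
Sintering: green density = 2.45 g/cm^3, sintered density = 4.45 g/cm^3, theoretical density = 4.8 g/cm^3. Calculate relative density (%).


Relative = 4.45 / 4.8 * 100 = 92.7%

92.7


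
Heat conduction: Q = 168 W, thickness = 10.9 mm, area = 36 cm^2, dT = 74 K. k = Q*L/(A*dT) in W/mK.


k = 168*10.9/1000/(36/10000*74) = 6.87 W/mK

6.87


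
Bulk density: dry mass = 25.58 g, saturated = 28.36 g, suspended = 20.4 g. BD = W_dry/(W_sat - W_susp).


BD = 25.58 / (28.36 - 20.4) = 25.58 / 7.96 = 3.214 g/cm^3

3.214


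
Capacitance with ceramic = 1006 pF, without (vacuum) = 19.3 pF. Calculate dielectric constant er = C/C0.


er = 1006 / 19.3 = 52.12

52.12


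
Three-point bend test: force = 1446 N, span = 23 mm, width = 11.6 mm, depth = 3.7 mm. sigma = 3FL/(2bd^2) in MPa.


sigma = 3*1446*23/(2*11.6*3.7^2) = 314.1 MPa

314.1


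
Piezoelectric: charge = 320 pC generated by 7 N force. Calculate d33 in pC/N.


d33 = 320 / 7 = 45.7 pC/N

45.7


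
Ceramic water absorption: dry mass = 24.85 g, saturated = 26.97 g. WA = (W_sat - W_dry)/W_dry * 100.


WA = (26.97 - 24.85) / 24.85 * 100 = 8.53%

8.53


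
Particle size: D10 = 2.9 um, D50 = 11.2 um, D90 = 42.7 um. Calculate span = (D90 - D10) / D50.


Span = (42.7 - 2.9) / 11.2 = 39.8 / 11.2 = 3.554

3.554


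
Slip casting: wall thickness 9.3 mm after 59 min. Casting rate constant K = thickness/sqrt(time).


K = 9.3 / sqrt(59) = 9.3 / 7.6811 = 1.211 mm/min^0.5

1.211


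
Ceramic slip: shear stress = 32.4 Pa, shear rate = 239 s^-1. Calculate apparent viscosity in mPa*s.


eta = tau/gamma * 1000 = 32.4/239 * 1000 = 135.6 mPa*s

135.6


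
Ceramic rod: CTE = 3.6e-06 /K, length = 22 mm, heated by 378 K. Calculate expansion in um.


dL = 3.6e-06 * 22 * 378 * 1000 = 29.938 um

29.938


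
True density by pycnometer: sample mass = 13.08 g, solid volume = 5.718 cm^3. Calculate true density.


TD = 13.08 / 5.718 = 2.288 g/cm^3

2.288


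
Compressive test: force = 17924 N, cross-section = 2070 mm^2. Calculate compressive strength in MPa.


CS = 17924 / 2070 = 8.7 MPa

8.7


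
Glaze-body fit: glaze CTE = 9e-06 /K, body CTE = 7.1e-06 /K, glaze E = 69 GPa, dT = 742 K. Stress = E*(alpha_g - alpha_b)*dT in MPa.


Stress = 69*1000*(9e-06 - 7.1e-06)*742 = 97.3 MPa

97.3


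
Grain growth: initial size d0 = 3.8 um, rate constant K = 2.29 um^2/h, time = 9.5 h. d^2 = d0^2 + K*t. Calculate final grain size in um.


d^2 = 3.8^2 + 2.29*9.5 = 36.195
d = sqrt(36.195) = 6.02 um

6.02


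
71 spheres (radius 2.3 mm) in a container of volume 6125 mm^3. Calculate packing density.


V_sphere = 4/3*pi*2.3^3 = 50.965 mm^3
Total V = 71*50.965 = 3618.515 mm^3
PD = 3618.515 / 6125 = 0.591

0.591


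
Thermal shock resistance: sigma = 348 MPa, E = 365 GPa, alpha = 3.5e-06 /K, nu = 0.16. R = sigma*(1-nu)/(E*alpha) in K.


R = 348*(1-0.16)/(365*1000*3.5e-06) = 229 K

229


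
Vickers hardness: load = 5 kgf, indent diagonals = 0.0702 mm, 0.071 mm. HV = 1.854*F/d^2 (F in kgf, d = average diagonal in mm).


d_avg = (0.0702+0.071)/2 = 0.0706 mm
HV = 1.854*5/0.0706^2 = 1860

1860


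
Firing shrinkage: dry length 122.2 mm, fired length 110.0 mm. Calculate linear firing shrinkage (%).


FS = (122.2 - 110.0) / 122.2 * 100 = 9.98%

9.98


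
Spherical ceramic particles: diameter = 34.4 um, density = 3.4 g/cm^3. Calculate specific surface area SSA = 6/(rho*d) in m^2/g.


SSA = 6 / (3.4 * 34.4) = 0.051 m^2/g

0.051


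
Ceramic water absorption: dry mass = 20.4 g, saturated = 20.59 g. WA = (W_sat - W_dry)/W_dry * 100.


WA = (20.59 - 20.4) / 20.4 * 100 = 0.93%

0.93


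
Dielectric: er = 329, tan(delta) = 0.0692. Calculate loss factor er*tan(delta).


Loss = 329 * 0.0692 = 22.767

22.767


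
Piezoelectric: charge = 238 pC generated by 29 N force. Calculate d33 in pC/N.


d33 = 238 / 29 = 8.2 pC/N

8.2


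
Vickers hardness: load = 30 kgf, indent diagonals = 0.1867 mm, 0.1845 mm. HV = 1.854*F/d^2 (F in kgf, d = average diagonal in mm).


d_avg = (0.1867+0.1845)/2 = 0.1856 mm
HV = 1.854*30/0.1856^2 = 1615

1615


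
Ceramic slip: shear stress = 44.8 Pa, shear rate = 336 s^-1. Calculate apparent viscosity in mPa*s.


eta = tau/gamma * 1000 = 44.8/336 * 1000 = 133.3 mPa*s

133.3


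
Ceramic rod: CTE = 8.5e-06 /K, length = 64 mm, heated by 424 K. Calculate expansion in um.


dL = 8.5e-06 * 64 * 424 * 1000 = 230.656 um

230.656


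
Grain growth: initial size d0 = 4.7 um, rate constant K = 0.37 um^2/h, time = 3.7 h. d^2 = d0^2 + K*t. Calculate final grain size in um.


d^2 = 4.7^2 + 0.37*3.7 = 23.459
d = sqrt(23.459) = 4.84 um

4.84


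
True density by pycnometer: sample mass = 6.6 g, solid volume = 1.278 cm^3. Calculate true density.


TD = 6.6 / 1.278 = 5.164 g/cm^3

5.164


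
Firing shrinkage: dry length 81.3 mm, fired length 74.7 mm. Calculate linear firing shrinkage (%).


FS = (81.3 - 74.7) / 81.3 * 100 = 8.12%

8.12


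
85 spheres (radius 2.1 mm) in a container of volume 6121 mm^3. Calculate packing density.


V_sphere = 4/3*pi*2.1^3 = 38.7924 mm^3
Total V = 85*38.7924 = 3297.354 mm^3
PD = 3297.354 / 6121 = 0.539

0.539


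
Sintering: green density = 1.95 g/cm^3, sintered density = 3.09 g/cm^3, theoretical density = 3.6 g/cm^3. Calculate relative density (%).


Relative = 3.09 / 3.6 * 100 = 85.8%

85.8


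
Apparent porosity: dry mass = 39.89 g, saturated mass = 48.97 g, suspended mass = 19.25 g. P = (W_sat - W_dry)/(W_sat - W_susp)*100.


P = (48.97 - 39.89) / (48.97 - 19.25) * 100 = 9.08 / 29.72 * 100 = 30.6%

30.6


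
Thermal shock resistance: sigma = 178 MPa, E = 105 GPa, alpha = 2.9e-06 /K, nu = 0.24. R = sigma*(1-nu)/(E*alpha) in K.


R = 178*(1-0.24)/(105*1000*2.9e-06) = 444 K

444


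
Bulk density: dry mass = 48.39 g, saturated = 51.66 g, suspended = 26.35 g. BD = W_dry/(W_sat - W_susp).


BD = 48.39 / (51.66 - 26.35) = 48.39 / 25.31 = 1.912 g/cm^3

1.912


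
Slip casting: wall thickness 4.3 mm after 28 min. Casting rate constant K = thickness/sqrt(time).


K = 4.3 / sqrt(28) = 4.3 / 5.2915 = 0.813 mm/min^0.5

0.813


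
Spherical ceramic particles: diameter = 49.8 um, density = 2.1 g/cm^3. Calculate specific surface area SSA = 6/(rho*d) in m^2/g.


SSA = 6 / (2.1 * 49.8) = 0.057 m^2/g

0.057


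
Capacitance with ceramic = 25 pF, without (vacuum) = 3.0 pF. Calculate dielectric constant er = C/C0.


er = 25 / 3.0 = 8.33

8.33


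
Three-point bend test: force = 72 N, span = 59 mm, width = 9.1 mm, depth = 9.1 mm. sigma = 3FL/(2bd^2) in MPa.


sigma = 3*72*59/(2*9.1*9.1^2) = 8.5 MPa

8.5


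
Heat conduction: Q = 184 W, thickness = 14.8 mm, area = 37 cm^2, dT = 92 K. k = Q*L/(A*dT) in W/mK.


k = 184*14.8/1000/(37/10000*92) = 8.0 W/mK

8.0


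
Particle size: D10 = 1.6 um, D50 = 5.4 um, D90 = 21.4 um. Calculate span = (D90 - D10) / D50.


Span = (21.4 - 1.6) / 5.4 = 19.8 / 5.4 = 3.667

3.667


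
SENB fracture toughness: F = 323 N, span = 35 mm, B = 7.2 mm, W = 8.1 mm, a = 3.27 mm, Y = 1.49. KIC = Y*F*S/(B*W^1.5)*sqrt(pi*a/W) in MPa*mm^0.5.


KIC = 1.49*323*35/(7.2*8.1^1.5)*sqrt(pi*3.27/8.1) = 114.29

114.29


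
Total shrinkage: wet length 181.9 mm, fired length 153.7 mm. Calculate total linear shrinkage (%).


TS = (181.9 - 153.7) / 181.9 * 100 = 15.5%

15.5


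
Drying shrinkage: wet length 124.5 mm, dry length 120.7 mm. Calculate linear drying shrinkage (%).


DS = (124.5 - 120.7) / 124.5 * 100 = 3.05%

3.05


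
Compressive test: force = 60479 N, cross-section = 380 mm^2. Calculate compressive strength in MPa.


CS = 60479 / 380 = 159.2 MPa

159.2


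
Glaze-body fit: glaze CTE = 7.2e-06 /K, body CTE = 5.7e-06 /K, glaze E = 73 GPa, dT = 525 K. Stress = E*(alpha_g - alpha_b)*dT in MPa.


Stress = 73*1000*(7.2e-06 - 5.7e-06)*525 = 57.5 MPa

57.5


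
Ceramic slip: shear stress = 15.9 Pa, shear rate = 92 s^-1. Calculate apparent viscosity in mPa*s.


eta = tau/gamma * 1000 = 15.9/92 * 1000 = 172.8 mPa*s

172.8


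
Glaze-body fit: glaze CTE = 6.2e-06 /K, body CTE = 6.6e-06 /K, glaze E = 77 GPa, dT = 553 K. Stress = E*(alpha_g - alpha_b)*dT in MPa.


Stress = 77*1000*(6.2e-06 - 6.6e-06)*553 = -17.0 MPa

-17.0


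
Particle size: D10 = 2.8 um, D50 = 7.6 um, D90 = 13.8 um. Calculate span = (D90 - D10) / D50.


Span = (13.8 - 2.8) / 7.6 = 11.0 / 7.6 = 1.447

1.447


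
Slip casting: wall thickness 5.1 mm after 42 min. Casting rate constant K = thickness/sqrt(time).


K = 5.1 / sqrt(42) = 5.1 / 6.4807 = 0.787 mm/min^0.5

0.787


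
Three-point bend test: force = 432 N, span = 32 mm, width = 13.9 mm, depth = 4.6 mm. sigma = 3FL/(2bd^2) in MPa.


sigma = 3*432*32/(2*13.9*4.6^2) = 70.5 MPa

70.5


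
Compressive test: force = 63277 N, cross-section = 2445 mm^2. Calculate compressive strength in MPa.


CS = 63277 / 2445 = 25.9 MPa

25.9


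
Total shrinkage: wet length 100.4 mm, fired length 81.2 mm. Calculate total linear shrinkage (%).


TS = (100.4 - 81.2) / 100.4 * 100 = 19.12%

19.12


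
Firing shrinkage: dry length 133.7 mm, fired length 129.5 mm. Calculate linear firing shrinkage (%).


FS = (133.7 - 129.5) / 133.7 * 100 = 3.14%

3.14


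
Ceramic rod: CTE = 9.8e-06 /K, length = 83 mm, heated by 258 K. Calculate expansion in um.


dL = 9.8e-06 * 83 * 258 * 1000 = 209.857 um

209.857


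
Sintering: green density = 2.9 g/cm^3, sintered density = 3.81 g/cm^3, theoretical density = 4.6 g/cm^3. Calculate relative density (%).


Relative = 3.81 / 4.6 * 100 = 82.8%

82.8


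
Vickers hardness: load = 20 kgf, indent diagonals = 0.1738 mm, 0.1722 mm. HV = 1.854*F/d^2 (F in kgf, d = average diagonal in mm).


d_avg = (0.1738+0.1722)/2 = 0.173 mm
HV = 1.854*20/0.173^2 = 1239

1239


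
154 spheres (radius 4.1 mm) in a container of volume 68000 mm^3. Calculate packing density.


V_sphere = 4/3*pi*4.1^3 = 288.6956 mm^3
Total V = 154*288.6956 = 44459.1224 mm^3
PD = 44459.1224 / 68000 = 0.654

0.654


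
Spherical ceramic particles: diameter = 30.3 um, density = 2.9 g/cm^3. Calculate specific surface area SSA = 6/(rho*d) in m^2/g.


SSA = 6 / (2.9 * 30.3) = 0.068 m^2/g

0.068


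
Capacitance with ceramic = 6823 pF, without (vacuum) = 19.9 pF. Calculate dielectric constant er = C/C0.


er = 6823 / 19.9 = 342.86

342.86


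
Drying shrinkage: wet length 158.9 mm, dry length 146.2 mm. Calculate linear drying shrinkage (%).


DS = (158.9 - 146.2) / 158.9 * 100 = 7.99%

7.99


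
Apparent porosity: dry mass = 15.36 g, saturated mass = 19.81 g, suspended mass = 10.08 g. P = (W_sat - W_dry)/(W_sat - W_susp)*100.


P = (19.81 - 15.36) / (19.81 - 10.08) * 100 = 4.45 / 9.73 * 100 = 45.7%

45.7


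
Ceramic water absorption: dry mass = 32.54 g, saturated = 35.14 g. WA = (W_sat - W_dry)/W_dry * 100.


WA = (35.14 - 32.54) / 32.54 * 100 = 7.99%

7.99


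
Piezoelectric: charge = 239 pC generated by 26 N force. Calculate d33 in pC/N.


d33 = 239 / 26 = 9.2 pC/N

9.2


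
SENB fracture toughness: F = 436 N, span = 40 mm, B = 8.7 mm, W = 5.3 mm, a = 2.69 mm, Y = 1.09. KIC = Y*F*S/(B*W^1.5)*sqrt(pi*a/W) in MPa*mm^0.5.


KIC = 1.09*436*40/(8.7*5.3^1.5)*sqrt(pi*2.69/5.3) = 226.13

226.13


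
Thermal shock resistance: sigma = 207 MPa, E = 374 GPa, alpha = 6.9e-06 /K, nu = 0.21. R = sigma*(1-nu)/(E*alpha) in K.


R = 207*(1-0.21)/(374*1000*6.9e-06) = 63 K

63


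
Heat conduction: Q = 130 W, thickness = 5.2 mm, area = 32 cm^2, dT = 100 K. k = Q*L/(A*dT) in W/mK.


k = 130*5.2/1000/(32/10000*100) = 2.11 W/mK

2.11


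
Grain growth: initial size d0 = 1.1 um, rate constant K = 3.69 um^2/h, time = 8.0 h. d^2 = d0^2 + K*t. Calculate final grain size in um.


d^2 = 1.1^2 + 3.69*8.0 = 30.73
d = sqrt(30.73) = 5.54 um

5.54


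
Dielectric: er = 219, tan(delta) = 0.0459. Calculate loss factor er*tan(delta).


Loss = 219 * 0.0459 = 10.052

10.052


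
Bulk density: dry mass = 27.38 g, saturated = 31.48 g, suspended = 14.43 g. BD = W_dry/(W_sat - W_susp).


BD = 27.38 / (31.48 - 14.43) = 27.38 / 17.05 = 1.606 g/cm^3

1.606


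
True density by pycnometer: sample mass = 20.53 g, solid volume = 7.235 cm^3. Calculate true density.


TD = 20.53 / 7.235 = 2.838 g/cm^3

2.838


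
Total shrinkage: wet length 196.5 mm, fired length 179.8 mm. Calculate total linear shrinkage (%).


TS = (196.5 - 179.8) / 196.5 * 100 = 8.5%

8.5
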